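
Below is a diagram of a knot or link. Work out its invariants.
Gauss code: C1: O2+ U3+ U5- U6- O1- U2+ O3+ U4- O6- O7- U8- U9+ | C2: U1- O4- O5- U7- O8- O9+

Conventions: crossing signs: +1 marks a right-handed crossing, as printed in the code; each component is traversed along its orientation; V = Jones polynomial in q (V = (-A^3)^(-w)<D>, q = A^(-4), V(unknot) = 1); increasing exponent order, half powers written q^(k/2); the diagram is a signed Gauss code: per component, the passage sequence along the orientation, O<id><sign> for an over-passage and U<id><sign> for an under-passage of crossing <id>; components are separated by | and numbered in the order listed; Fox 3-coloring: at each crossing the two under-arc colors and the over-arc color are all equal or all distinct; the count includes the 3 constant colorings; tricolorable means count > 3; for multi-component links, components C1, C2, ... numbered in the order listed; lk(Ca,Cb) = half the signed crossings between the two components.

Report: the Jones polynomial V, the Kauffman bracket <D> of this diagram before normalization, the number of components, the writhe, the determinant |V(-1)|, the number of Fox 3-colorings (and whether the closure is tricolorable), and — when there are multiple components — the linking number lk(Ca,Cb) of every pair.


Jones polynomial: V(q) = -q^(-9/2) - q^(-5/2) + q^(-3/2) - q^(-1/2)
<D> = A^-7 - A^-3 + A + A^9; writhe -3
components 2, writhe -3 (9 crossings)
linking number lk(C1,C2) = -2
3-colorings: 3 of 3^9, det 4 — not tricolorable
note: |V(-1)| = 4: so not tricolorable, since 3 does not divide 4


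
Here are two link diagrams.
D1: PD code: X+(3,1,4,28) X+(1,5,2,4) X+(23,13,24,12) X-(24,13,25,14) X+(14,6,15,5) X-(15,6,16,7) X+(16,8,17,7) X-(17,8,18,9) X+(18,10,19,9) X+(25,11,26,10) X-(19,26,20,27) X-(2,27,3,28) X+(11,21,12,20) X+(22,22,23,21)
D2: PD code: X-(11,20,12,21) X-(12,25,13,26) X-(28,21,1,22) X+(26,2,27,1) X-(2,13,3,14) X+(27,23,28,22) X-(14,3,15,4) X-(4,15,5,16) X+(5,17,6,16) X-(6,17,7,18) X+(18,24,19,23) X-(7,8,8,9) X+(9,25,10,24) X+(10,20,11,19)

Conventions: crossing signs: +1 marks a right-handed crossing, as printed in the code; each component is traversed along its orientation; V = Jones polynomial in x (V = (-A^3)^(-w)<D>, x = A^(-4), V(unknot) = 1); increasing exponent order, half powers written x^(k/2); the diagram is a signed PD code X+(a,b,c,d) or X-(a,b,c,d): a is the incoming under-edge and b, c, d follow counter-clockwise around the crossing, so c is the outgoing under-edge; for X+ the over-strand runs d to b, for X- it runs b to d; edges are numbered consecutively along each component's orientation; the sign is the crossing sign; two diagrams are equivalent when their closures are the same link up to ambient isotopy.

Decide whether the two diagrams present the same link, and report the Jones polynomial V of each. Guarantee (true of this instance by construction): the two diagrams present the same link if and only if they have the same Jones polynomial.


same link: no
V(D1) = 1  [14 crossings, <D> = A^12, w = +4]
V(D2) = -x^-4 + x^-3 + x^-1  (w -2, c 14, <D> = A^-2 + A^6 - A^10)
note: 2 values of V(x) split the 2 diagrams


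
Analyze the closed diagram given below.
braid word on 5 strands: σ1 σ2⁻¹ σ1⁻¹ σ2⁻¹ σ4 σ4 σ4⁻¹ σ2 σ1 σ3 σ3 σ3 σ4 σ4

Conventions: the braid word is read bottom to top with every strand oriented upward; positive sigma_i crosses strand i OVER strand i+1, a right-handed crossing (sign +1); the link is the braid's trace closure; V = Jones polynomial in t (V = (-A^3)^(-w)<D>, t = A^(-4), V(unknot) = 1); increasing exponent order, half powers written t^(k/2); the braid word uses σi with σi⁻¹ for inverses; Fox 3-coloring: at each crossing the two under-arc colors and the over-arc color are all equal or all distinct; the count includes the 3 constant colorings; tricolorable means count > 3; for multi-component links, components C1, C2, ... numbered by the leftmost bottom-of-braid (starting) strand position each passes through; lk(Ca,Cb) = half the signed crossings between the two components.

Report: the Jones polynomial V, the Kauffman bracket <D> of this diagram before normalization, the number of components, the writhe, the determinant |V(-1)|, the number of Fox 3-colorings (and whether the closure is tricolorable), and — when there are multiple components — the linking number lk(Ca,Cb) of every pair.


V = t^2 + 2t^4 - 2t^5 + t^6 - 2t^7 + t^8
<D> = A^-14 - 2A^-10 + A^-6 - 2A^-2 + 2A^2 + A^10 (w = +6)
1 component over 14 crossings, w = +6
27 Fox colorings among 3^14, |V(-1)| = 9: tricolorable
why: V spans 6 powers of t: at least 6 crossings in any diagram


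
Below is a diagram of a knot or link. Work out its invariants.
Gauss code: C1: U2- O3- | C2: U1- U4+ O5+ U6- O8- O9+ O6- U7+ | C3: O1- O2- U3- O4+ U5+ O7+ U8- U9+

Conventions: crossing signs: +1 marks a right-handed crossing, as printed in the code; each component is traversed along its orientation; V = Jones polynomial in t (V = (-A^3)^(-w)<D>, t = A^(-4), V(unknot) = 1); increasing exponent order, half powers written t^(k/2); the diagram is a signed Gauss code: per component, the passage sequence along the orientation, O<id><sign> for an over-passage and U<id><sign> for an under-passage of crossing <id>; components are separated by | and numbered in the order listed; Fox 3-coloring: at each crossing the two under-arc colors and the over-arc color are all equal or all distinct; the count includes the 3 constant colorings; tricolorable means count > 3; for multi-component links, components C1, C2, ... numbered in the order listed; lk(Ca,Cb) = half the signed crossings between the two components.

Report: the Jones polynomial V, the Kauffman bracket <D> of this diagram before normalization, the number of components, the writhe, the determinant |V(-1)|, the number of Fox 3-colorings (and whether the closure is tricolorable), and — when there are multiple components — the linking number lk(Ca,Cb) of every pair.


V = t^-2 + 2 + t^2
<D> = -A^-11 - 2A^-3 - A^5 (w = -1)
3 components over 9 crossings, w = -1
lk(C1,C2): 0
lk(C1,C3) = -1
linking number lk(C2,C3) = +1
3 Fox colorings among 3^9, |V(-1)| = 4: not tricolorable
why: det 4 = |V(-1)|; not divisible by 3, so not tricolorable


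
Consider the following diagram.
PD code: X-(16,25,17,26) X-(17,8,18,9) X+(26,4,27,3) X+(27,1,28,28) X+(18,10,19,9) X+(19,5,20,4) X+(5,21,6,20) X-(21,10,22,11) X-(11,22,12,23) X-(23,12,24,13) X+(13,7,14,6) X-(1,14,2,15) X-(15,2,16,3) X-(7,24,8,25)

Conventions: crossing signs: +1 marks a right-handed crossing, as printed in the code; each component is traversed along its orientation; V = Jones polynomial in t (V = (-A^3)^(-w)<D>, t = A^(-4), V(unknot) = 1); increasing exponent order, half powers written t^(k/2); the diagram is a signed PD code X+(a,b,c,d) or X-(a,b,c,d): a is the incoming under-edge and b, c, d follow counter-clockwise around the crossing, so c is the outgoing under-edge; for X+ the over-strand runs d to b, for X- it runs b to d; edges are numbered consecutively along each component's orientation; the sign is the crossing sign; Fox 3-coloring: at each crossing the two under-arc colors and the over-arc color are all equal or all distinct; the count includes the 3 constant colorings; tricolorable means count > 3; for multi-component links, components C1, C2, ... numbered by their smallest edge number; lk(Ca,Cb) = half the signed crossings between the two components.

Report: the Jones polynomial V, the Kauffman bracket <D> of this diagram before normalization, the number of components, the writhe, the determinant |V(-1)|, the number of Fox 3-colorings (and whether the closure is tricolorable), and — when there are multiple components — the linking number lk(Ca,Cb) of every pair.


V(t) = t^-7 - 3t^-6 + 5t^-5 - 7t^-4 + 8t^-3 - 8t^-2 + 7t^-1 - 4 + 3t - t^2
bracket: -A^-14 + 3A^-10 - 4A^-6 + 7A^-2 - 8A^2 + 8A^6 - 7A^10 + 5A^14 - 3A^18 + A^22, w = -2
1 component, writhe -2, over 14 crossings
det 47, colorings 3 of 3^14 — not tricolorable
observation: det 47 = |V(-1)|; not divisible by 3, so not tricolorable


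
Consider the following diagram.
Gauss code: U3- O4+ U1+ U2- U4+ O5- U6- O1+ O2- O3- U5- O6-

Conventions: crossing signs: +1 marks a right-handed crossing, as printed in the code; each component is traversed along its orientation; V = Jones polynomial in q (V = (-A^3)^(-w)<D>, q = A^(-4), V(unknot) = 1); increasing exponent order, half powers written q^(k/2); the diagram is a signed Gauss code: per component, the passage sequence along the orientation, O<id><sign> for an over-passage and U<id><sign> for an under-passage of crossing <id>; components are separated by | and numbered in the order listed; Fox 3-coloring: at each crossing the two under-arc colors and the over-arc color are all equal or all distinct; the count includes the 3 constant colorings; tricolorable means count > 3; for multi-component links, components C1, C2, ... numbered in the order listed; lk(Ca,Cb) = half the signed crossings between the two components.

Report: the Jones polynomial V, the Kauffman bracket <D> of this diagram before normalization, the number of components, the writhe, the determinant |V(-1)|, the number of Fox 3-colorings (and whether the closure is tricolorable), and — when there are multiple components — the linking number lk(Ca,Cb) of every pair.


V(q) = -q^-4 + q^-3 + q^-1
bracket: A^-2 + A^6 - A^10, w = -2
1 component, writhe -2, over 6 crossings
det 3, colorings 9 of 3^6 — tricolorable
observation: |V(-1)| = 3: so tricolorable, since 3 divides 3


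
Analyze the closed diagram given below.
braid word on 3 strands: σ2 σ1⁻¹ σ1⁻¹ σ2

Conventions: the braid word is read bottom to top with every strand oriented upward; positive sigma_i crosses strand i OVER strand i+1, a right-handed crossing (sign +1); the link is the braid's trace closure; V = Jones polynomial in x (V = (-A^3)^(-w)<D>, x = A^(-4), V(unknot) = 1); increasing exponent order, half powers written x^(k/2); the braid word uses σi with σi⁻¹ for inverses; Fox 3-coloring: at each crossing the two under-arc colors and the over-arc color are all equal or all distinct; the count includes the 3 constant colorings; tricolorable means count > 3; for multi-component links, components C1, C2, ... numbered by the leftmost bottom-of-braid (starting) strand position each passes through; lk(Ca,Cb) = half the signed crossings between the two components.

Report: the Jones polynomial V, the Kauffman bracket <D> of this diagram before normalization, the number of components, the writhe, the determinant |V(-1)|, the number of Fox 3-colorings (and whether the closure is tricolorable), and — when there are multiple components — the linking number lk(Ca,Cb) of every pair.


V(x) = x^-2 + 2 + x^2
bracket: A^-8 + 2 + A^8, w = 0
3 components, writhe 0, over 4 crossings
lk(C1,C2) = 0
linking number lk(C1,C3) = -1
lk(C2,C3): +1
det 4, colorings 3 of 3^4 — not tricolorable
observation: the 3 component pairs carry total linking 0


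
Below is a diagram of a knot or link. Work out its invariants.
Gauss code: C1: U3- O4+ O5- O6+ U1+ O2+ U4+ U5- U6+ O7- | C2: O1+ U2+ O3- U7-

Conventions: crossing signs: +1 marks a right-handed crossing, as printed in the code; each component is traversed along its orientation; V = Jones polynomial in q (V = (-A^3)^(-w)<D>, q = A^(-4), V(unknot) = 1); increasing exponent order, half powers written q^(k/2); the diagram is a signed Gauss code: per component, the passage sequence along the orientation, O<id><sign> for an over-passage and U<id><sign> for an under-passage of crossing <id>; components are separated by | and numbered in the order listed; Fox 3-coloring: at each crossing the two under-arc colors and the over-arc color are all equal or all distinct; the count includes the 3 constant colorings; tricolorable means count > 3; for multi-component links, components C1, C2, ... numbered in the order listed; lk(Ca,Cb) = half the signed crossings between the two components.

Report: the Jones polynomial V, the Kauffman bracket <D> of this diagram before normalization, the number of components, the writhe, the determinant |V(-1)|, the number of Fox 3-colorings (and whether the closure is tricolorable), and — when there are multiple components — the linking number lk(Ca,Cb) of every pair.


V(q) = -q^(-3/2) + q^(-1/2) - 2q^(1/2) + q^(3/2) - 2q^(5/2) + q^(7/2)
bracket: -A^-11 + 2A^-7 - A^-3 + 2A - A^5 + A^9, w = +1
2 components, writhe +1, over 7 crossings
lk(C1,C2) = 0
det 8, colorings 3 of 3^7 — not tricolorable
observation: the 1 component pair carries total linking 0


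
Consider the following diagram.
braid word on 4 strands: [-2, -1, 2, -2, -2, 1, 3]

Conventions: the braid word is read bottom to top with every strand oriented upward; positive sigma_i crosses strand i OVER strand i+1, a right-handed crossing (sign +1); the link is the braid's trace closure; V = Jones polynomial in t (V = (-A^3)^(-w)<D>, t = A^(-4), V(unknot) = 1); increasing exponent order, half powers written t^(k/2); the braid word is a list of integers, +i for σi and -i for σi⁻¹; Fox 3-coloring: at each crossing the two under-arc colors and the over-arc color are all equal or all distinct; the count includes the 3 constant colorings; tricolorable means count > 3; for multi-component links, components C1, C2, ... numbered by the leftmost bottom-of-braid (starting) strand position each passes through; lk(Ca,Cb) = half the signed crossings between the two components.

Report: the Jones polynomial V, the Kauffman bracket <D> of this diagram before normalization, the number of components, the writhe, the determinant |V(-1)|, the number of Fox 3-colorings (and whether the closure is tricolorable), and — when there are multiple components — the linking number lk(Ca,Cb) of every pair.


V(t) = 1
bracket: -A^-3, w = -1
1 component, writhe -1, over 7 crossings
det 1, colorings 3 of 3^7 — not tricolorable
observation: |V(-1)| = 1: so not tricolorable, since 3 does not divide 1


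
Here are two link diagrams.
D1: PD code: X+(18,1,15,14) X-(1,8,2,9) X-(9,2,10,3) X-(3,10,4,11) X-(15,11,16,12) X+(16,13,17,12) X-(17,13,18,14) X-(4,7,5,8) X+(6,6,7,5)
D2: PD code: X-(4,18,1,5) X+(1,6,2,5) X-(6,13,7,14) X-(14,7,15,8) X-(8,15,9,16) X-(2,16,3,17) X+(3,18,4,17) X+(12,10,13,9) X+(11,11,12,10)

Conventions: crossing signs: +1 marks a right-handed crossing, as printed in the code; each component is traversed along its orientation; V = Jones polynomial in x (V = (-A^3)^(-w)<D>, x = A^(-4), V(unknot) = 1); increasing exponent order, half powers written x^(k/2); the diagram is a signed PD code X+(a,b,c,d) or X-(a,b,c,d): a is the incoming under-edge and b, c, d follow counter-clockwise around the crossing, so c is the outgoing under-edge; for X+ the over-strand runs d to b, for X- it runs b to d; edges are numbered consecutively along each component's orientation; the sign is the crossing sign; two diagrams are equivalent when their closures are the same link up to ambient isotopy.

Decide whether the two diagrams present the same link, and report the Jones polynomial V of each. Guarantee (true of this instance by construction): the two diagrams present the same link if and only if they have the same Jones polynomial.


equivalent: yes
D1 (bracket A^-7 + A^-3 + A - A^9; 9 crossings at w = -3): V = x^(-9/2) - x^(-5/2) - x^(-3/2) - x^(-1/2)
V(D2) = x^(-9/2) - x^(-5/2) - x^(-3/2) - x^(-1/2)  (w -1, c 9, <D> = A^-1 + A^3 + A^7 - A^15)
key observation: Reidemeister moves carry D1 (9 crossings) to D2 (9)


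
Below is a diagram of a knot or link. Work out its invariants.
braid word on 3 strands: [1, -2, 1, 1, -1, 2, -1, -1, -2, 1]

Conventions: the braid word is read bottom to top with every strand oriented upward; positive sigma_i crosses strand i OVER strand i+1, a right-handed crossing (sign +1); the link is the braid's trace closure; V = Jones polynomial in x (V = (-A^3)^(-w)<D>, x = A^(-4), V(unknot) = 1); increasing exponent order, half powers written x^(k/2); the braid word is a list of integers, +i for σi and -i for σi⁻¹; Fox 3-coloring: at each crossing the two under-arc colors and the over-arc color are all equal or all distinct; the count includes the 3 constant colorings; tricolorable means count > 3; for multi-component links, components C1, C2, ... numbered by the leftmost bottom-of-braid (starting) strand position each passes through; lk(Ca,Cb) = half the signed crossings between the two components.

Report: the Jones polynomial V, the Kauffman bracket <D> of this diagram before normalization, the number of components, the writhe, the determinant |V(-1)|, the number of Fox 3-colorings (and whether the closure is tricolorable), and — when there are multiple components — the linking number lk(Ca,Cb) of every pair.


V(x) = -x^-3 + x^-2 - x^-1 + 3 - x + x^2 - x^3
bracket: -A^-12 + A^-8 - A^-4 + 3 - A^4 + A^8 - A^12, w = 0
1 component, writhe 0, over 10 crossings
det 9, colorings 27 of 3^10 — tricolorable
observation: palindromic: swapping x for 1/x fixes V


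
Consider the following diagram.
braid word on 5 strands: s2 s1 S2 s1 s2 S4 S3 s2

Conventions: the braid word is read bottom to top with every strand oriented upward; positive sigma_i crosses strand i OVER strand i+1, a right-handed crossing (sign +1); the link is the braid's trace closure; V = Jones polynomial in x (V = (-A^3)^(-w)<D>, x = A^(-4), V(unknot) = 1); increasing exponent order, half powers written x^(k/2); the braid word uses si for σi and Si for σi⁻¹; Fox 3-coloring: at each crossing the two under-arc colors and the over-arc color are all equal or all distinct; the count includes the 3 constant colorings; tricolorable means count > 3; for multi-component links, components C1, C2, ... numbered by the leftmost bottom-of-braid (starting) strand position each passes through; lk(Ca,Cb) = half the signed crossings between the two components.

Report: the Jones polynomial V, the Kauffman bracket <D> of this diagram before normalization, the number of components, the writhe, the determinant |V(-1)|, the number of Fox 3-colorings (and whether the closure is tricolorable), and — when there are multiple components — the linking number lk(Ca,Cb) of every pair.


V(x) = x - x^2 + 2x^3 - x^4 + x^5 - x^6
bracket: -A^-18 + A^-14 - A^-10 + 2A^-6 - A^-2 + A^2, w = +2
1 component, writhe +2, over 8 crossings
det 7, colorings 3 of 3^8 — not tricolorable
observation: det 7 = |V(-1)|; not divisible by 3, so not tricolorable


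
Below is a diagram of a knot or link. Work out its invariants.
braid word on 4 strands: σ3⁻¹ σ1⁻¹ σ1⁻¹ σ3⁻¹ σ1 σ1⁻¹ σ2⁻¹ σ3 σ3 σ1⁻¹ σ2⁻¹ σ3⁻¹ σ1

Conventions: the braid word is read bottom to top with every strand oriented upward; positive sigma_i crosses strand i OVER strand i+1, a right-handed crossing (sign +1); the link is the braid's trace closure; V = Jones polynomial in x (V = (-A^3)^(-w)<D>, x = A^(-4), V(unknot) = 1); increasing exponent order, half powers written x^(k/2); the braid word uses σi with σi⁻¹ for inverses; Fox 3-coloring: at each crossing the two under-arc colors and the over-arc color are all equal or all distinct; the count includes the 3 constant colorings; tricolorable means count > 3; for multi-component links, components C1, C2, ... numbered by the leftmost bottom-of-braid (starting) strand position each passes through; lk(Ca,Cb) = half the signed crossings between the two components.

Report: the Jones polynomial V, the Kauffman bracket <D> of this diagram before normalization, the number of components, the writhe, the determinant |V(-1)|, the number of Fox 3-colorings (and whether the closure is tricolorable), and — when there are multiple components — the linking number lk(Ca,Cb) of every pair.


V = x^-7 - 2x^-6 + 2x^-5 - 3x^-4 + 3x^-3 - 2x^-2 + 2x^-1
<D> = -2A^-11 + 2A^-7 - 3A^-3 + 3A - 2A^5 + 2A^9 - A^13 (w = -5)
1 component over 13 crossings, w = -5
9 Fox colorings among 3^13, |V(-1)| = 15: tricolorable
why: the span of V is 6, forcing >= 6 crossings in any diagram


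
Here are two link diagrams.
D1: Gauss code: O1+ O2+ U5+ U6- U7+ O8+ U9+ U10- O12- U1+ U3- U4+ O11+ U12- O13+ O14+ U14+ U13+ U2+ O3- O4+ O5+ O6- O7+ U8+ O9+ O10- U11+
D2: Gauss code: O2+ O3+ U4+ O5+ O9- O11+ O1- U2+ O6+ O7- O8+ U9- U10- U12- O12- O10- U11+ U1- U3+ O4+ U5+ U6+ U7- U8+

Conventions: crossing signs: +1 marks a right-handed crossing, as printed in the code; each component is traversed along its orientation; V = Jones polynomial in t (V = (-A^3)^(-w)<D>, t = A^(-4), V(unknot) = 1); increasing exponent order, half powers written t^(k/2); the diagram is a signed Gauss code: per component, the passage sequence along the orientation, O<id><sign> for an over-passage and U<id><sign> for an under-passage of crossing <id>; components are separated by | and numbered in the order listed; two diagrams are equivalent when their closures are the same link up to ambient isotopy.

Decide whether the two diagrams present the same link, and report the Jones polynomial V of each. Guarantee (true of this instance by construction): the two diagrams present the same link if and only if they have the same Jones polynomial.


same link: yes
V(D1) = t - t^2 + 2t^3 - t^4 + t^5 - t^6  [14 crossings, <D> = -A^-6 + A^-2 - A^2 + 2A^6 - A^10 + A^14, w = +6]
V(D2) = t - t^2 + 2t^3 - t^4 + t^5 - t^6  [12 crossings, <D> = -A^-18 + A^-14 - A^-10 + 2A^-6 - A^-2 + A^2, w = +2]
insight: all 2 diagrams share one V(t), hence one class


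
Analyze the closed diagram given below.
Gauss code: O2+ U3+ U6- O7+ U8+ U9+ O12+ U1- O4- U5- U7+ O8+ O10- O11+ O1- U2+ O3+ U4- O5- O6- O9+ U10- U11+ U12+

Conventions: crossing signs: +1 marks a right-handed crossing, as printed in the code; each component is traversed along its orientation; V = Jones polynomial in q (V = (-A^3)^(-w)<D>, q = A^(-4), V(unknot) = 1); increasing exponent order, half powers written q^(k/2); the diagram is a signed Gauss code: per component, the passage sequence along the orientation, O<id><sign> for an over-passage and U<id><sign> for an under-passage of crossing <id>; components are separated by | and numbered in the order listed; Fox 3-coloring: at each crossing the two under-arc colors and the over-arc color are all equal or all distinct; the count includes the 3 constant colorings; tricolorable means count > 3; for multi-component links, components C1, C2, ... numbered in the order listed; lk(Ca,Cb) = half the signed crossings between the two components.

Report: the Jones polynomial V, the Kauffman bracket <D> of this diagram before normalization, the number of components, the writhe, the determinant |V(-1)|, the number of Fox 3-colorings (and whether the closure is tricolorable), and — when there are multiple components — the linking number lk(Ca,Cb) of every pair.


V = -q^-2 + 3q^-1 - 4 + 6q - 6q^2 + 6q^3 - 5q^4 + 3q^5 - q^6
<D> = -A^-18 + 3A^-14 - 5A^-10 + 6A^-6 - 6A^-2 + 6A^2 - 4A^6 + 3A^10 - A^14 (w = +2)
1 component over 12 crossings, w = +2
3 Fox colorings among 3^12, |V(-1)| = 35: not tricolorable
why: det 35 = |V(-1)|; not divisible by 3, so not tricolorable


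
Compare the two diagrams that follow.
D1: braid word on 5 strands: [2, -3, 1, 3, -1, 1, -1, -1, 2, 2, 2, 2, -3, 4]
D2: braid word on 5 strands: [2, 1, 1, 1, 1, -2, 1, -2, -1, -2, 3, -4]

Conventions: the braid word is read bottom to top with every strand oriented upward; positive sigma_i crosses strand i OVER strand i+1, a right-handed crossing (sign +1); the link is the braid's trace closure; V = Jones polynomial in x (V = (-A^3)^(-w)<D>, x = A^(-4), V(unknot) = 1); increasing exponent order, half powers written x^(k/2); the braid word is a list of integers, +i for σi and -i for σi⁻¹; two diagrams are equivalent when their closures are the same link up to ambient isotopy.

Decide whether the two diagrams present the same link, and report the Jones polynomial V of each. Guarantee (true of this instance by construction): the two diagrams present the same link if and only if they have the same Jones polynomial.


equivalent: no
D1 (bracket -A^-16 + A^-12 - A^-8 + A^-4 + A^4; 14 crossings at w = +4): V = x^2 + x^4 - x^5 + x^6 - x^7
V(D2) = x^-1 - 1 + 2x - 2x^2 + 2x^3 - 2x^4 + x^5  (w +2, c 12, <D> = A^-14 - 2A^-10 + 2A^-6 - 2A^-2 + 2A^2 - A^6 + A^10)
key observation: 2 classes among 2 diagrams; unequal V(x) rules out equality


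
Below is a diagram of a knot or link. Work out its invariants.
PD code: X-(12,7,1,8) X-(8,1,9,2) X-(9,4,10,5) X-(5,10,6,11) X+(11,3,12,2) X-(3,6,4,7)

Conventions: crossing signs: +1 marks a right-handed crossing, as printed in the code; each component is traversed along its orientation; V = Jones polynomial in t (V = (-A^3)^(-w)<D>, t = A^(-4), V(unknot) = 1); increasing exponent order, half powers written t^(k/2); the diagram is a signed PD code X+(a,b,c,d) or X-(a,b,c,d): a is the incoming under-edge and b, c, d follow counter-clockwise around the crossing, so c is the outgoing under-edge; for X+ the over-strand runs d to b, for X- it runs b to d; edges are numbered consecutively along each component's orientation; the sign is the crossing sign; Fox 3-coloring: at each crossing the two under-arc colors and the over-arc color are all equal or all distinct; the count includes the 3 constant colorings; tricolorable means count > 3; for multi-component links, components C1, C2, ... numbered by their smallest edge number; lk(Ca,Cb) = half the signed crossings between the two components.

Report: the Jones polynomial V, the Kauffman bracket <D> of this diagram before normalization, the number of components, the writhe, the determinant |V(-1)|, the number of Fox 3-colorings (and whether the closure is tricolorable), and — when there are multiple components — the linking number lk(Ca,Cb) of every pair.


V = -t^-6 + t^-5 - t^-4 + 2t^-3 - t^-2 + t^-1
<D> = A^-8 - A^-4 + 2 - A^4 + A^8 - A^12 (w = -4)
1 component over 6 crossings, w = -4
3 Fox colorings among 3^6, |V(-1)| = 7: not tricolorable
why: the span of V is 5, forcing >= 5 crossings in any diagram


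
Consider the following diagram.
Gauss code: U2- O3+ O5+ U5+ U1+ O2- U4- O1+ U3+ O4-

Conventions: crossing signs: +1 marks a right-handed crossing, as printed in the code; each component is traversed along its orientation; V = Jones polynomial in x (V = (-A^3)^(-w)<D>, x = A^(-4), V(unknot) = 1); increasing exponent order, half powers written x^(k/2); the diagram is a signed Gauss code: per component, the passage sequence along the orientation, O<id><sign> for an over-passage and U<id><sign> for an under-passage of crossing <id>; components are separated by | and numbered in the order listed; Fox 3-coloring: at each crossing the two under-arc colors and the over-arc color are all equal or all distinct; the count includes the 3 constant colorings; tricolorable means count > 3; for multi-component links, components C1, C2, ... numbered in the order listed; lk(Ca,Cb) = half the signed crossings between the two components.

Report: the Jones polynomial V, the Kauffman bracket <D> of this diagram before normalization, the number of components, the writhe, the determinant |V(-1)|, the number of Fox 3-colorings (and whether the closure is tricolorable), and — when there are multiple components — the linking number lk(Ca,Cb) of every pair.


Jones polynomial: V(x) = x^-2 - x^-1 + 1 - x + x^2
<D> = -A^-5 + A^-1 - A^3 + A^7 - A^11; writhe +1
components 1, writhe +1 (5 crossings)
3-colorings: 3 of 3^5, det 5 — not tricolorable
note: palindromic: swapping x for 1/x fixes V


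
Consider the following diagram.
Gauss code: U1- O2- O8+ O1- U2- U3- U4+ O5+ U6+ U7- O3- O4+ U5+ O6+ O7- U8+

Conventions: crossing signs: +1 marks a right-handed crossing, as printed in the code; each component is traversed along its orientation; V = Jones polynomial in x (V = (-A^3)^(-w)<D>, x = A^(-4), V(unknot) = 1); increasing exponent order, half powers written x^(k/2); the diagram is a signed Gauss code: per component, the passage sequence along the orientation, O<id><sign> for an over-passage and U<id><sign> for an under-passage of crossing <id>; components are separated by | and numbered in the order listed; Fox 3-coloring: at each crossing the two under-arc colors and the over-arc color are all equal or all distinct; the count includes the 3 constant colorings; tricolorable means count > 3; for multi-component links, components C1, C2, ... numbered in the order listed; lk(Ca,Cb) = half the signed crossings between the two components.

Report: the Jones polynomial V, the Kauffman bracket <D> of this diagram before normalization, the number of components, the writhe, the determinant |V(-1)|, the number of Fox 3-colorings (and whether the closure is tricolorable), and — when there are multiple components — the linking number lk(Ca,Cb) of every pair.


V(x) = 1
bracket: 1, w = 0
1 component, writhe 0, over 8 crossings
det 1, colorings 3 of 3^8 — not tricolorable
observation: w = 0 shifts under R1 moves; the (-A^3)^(0) factor cancels that in V


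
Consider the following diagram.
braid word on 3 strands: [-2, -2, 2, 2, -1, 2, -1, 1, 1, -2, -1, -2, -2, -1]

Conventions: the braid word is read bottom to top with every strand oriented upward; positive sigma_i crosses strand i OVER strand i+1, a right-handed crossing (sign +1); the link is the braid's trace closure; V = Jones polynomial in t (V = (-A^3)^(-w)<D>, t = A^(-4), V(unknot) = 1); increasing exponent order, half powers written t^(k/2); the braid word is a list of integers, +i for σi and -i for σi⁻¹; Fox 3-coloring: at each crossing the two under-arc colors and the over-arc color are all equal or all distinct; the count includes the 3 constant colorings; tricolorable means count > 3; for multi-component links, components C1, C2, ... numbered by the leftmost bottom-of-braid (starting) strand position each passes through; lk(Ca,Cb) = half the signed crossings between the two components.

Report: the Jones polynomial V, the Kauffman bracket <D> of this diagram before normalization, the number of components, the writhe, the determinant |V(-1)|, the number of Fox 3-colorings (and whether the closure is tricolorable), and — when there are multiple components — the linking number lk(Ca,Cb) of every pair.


Jones polynomial: V(t) = -t^-4 + t^-3 + t^-1
<D> = A^-8 + 1 - A^4; writhe -4
components 1, writhe -4 (14 crossings)
3-colorings: 9 of 3^14, det 3 — tricolorable
note: the span of V is 3, forcing >= 3 crossings in any diagram


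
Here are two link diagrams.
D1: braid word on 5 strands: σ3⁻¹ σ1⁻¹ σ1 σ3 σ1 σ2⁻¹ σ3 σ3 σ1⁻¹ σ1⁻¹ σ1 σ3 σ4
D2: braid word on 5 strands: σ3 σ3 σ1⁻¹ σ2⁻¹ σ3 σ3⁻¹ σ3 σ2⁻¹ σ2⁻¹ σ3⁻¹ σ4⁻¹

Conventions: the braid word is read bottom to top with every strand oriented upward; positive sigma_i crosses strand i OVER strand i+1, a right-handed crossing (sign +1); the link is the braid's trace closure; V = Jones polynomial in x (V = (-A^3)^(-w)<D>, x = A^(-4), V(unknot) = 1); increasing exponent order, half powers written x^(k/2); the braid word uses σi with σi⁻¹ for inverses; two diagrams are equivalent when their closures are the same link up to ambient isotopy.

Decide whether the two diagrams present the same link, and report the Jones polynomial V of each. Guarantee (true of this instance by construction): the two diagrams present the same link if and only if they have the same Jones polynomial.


equivalent: no
D1 (bracket -A^-9 + A^-1 + A^3 + A^7; 13 crossings at w = +3): V = -x^(1/2) - x^(3/2) - x^(5/2) + x^(9/2)
V(D2) = x^(-7/2) - 2x^(-5/2) + x^(-3/2) - 2x^(-1/2) + x^(1/2) - x^(3/2)  (w -3, c 11, <D> = A^-15 - A^-11 + 2A^-7 - A^-3 + 2A - A^5)
key observation: V(x) takes 2 values over 2 diagrams, fixing the grouping


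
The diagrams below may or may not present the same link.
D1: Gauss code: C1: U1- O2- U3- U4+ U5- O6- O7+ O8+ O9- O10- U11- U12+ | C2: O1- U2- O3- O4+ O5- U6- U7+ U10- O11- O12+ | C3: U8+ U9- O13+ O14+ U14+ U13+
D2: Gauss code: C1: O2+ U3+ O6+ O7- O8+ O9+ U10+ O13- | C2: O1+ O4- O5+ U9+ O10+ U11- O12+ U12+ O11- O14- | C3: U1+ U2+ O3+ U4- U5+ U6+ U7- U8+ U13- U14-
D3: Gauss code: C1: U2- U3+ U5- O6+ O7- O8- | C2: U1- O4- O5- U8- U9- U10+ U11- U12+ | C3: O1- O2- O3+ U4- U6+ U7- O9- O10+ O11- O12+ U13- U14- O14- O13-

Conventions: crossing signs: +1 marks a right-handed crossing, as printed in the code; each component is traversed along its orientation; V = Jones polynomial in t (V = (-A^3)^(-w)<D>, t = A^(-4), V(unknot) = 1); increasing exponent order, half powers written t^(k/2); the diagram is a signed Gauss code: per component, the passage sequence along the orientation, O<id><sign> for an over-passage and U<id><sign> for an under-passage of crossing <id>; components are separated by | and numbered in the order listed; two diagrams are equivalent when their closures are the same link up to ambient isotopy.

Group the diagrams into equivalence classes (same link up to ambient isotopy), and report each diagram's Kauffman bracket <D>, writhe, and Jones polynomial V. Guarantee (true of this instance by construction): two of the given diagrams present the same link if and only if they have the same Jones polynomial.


equivalence classes: {D1} | {D2} | {D3}
D1 (bracket A^-2 + A^2 + A^6 + A^18; 14 crossings at w = -2): V = t^-6 + t^-3 + t^-2 + t^-1
V(D2) = t + 2t^3 + t^5  (w +4, c 14, <D> = A^-8 + 2 + A^8)
V(D3) = t^-5 + 2t^-3 + t^-1  [14 crossings, <D> = A^-14 + 2A^-6 + A^2, w = -6]
key observation: 3 values of V(t) split the 3 diagrams


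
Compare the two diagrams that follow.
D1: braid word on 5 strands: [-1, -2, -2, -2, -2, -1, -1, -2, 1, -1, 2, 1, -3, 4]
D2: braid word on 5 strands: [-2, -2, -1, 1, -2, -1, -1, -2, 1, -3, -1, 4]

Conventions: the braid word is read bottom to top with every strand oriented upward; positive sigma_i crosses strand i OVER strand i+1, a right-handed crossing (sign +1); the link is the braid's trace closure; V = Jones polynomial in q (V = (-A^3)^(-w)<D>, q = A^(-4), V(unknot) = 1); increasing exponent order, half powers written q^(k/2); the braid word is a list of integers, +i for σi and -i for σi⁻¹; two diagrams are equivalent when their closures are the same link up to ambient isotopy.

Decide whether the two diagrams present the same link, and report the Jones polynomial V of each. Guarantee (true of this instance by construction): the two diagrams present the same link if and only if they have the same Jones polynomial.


same link: yes
V(D1) = q^-8 - q^-7 + 2q^-6 - q^-5 + 2q^-4 + q^-2  [14 crossings, <D> = A^-10 + 2A^-2 - A^2 + 2A^6 - A^10 + A^14, w = -6]
V(D2) = q^-8 - q^-7 + 2q^-6 - q^-5 + 2q^-4 + q^-2  [12 crossings, <D> = A^-10 + 2A^-2 - A^2 + 2A^6 - A^10 + A^14, w = -6]
insight: from 14 to 12 crossings by R-moves: one link, two diagrams


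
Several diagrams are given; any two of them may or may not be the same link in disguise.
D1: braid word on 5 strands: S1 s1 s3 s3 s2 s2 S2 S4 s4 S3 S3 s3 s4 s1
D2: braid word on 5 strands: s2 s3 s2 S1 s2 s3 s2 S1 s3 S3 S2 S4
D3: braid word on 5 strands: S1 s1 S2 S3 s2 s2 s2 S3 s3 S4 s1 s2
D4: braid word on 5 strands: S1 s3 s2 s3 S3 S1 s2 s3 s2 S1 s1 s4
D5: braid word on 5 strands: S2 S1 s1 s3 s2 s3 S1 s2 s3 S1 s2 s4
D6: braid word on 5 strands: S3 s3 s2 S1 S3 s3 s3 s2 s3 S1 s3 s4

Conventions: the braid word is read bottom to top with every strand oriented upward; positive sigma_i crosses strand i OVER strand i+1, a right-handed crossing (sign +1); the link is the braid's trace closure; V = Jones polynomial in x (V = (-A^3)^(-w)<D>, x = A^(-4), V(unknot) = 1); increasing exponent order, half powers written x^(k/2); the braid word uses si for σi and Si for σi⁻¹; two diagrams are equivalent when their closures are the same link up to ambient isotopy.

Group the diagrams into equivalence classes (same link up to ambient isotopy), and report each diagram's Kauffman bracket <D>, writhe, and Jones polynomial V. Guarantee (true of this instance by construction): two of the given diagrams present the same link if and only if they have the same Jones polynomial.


classes: {D1} | {D3} | {D2, D4, D5, D6}
V(D1) = 1  [14 crossings, <D> = A^12, w = +4]
D2 (bracket A^-14 - 2A^-10 + 2A^-6 - 2A^-2 + 2A^2 - A^6 + A^10; 12 crossings at w = +2): V = x^-1 - 1 + 2x - 2x^2 + 2x^3 - 2x^4 + x^5
D3 (bracket -A^-10 + A^-6 + A^2; 12 crossings at w = +2): V = x + x^3 - x^4
V(D4) = x^-1 - 1 + 2x - 2x^2 + 2x^3 - 2x^4 + x^5  [12 crossings, <D> = A^-8 - 2A^-4 + 2 - 2A^4 + 2A^8 - A^12 + A^16, w = +4]
D5 (bracket A^-8 - 2A^-4 + 2 - 2A^4 + 2A^8 - A^12 + A^16; 12 crossings at w = +4): V = x^-1 - 1 + 2x - 2x^2 + 2x^3 - 2x^4 + x^5
V(D6) = x^-1 - 1 + 2x - 2x^2 + 2x^3 - 2x^4 + x^5  (w +4, c 12, <D> = A^-8 - 2A^-4 + 2 - 2A^4 + 2A^8 - A^12 + A^16)
insight: V(x) takes 3 values over 6 diagrams, fixing the grouping


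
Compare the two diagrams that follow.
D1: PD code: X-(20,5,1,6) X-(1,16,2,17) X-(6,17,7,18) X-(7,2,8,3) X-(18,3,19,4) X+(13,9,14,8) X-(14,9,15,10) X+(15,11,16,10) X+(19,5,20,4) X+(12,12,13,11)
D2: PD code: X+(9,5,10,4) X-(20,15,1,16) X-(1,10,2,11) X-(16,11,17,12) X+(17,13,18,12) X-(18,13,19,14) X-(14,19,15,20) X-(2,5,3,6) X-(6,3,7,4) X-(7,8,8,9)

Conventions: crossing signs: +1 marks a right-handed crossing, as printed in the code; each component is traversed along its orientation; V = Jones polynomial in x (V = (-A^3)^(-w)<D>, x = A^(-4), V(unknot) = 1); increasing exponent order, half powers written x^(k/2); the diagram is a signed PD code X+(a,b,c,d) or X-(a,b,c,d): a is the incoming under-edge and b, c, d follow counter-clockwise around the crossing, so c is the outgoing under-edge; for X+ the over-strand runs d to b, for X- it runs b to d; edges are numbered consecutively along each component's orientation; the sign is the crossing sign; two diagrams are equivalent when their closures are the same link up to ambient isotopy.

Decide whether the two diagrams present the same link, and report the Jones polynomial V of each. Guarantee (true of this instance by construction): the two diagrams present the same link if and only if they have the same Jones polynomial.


same link: yes
V(D1) = -x^-4 + x^-3 + x^-1  [10 crossings, <D> = A^-2 + A^6 - A^10, w = -2]
V(D2) = -x^-4 + x^-3 + x^-1  (w -6, c 10, <D> = A^-14 + A^-6 - A^-2)
note: Reidemeister moves carry D1 (10 crossings) to D2 (10)


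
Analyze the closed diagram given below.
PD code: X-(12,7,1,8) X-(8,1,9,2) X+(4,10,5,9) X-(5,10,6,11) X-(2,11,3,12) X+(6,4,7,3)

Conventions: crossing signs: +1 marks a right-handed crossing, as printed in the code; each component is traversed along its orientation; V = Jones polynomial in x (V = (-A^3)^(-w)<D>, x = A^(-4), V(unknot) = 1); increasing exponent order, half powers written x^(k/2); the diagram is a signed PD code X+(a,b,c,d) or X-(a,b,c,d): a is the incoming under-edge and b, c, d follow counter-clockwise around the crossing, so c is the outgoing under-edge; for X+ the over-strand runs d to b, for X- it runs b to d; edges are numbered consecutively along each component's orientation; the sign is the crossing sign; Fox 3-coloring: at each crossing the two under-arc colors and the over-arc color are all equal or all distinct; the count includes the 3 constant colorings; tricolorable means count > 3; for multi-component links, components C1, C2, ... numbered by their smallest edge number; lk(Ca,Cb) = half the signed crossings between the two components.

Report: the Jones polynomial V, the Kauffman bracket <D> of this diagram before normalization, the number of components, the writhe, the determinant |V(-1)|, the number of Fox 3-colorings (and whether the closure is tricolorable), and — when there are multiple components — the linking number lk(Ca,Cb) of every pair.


V = -x^-4 + x^-3 + x^-1
<D> = A^-2 + A^6 - A^10 (w = -2)
1 component over 6 crossings, w = -2
9 Fox colorings among 3^6, |V(-1)| = 3: tricolorable
why: det 3 = |V(-1)|; divisible by 3, so tricolorable


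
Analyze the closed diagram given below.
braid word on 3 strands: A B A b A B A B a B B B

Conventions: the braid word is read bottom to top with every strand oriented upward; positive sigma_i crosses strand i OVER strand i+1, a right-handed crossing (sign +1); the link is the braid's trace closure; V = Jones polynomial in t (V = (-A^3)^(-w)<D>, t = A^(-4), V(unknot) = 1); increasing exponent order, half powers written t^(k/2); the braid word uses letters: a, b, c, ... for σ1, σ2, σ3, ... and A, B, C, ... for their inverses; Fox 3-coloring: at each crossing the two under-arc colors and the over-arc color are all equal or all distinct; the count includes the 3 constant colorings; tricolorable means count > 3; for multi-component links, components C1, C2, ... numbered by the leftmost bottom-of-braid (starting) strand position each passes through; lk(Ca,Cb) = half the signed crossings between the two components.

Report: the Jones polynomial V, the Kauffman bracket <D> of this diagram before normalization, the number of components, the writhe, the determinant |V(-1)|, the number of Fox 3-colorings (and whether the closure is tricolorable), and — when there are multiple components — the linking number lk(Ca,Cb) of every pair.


V(t) = t^-11 - 2t^-10 + 2t^-9 - 3t^-8 + 2t^-7 - 2t^-6 + 2t^-5 + t^-3
bracket: A^-12 + 2A^-4 - 2 + 2A^4 - 3A^8 + 2A^12 - 2A^16 + A^20, w = -8
1 component, writhe -8, over 12 crossings
det 15, colorings 9 of 3^12 — tricolorable
observation: |V(-1)| = 15: so tricolorable, since 3 divides 15
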